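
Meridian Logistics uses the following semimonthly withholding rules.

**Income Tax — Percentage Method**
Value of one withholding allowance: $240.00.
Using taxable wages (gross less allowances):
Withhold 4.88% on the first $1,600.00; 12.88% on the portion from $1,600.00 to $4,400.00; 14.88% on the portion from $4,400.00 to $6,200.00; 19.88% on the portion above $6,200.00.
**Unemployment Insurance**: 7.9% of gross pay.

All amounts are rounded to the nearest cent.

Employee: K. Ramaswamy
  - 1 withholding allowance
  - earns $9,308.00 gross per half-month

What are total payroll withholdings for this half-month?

$2,012.05

Income Tax: taxable = $9,308.00 − 1×$240.00 = $9,068.00
  $706.56 + 19.88% × ($9,068.00 − $6,200.00) = $706.56 + 19.88% × $2,868.00 = $1,276.72
Unemployment Insurance: 7.9% × $9,308.00 = $735.33
Total: $1,276.72 + $735.33 = $2,012.05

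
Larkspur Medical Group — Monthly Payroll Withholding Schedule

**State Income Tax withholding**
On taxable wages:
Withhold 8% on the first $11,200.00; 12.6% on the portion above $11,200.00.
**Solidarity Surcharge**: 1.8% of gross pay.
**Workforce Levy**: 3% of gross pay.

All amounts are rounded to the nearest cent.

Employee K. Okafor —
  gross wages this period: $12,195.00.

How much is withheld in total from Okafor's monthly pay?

$1,606.73

State Income Tax: taxable = $12,195.00
  $896.00 + 12.6% × ($12,195.00 − $11,200.00) = $896.00 + 12.6% × $995.00 = $1,021.37
Solidarity Surcharge: 1.8% × $12,195.00 = $219.51
Workforce Levy: 3% × $12,195.00 = $365.85
Total: $1,021.37 + $219.51 + $365.85 = $1,606.73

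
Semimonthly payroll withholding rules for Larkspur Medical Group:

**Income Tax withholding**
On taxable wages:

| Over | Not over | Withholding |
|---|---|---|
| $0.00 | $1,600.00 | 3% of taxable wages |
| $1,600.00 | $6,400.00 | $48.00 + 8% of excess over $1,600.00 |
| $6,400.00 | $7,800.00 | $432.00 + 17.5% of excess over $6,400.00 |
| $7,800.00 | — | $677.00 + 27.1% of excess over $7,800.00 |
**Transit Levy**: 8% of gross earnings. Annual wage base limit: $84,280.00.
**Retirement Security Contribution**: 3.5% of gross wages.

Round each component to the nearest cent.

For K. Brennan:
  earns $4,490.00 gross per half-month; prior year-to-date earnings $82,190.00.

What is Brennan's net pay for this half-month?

Income Tax: taxable = $4,490.00
  $48.00 + 8% × ($4,490.00 − $1,600.00) = $48.00 + 8% × $2,890.00 = $279.20
Transit Levy: cap $84,280.00 − YTD $82,190.00 = $2,090.00 subject; 8% × $2,090.00 = $167.20
Retirement Security Contribution: 3.5% × $4,490.00 = $157.15
Total withheld: $279.20 + $167.20 + $157.15 = $603.55
Net pay: $4,490.00 − $603.55 = $3,886.45

$3,886.45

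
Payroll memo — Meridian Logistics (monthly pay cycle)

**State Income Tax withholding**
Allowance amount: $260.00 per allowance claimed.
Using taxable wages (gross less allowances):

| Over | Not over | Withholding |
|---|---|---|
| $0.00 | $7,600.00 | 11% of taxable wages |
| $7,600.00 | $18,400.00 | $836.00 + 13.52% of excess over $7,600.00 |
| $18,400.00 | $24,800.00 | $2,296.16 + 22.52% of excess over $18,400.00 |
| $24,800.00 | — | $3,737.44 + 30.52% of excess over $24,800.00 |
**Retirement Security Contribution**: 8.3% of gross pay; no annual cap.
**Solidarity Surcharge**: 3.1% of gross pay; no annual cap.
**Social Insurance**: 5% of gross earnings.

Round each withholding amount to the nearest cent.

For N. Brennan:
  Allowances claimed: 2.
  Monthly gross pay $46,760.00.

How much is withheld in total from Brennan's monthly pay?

State Income Tax: taxable = $46,760.00 − 2×$260.00 = $46,240.00
  $3,737.44 + 30.52% × ($46,240.00 − $24,800.00) = $3,737.44 + 30.52% × $21,440.00 = $10,280.93
Retirement Security Contribution: 8.3% × $46,760.00 = $3,881.08
Solidarity Surcharge: 3.1% × $46,760.00 = $1,449.56
Social Insurance: 5% × $46,760.00 = $2,338.00
Total: $10,280.93 + $3,881.08 + $1,449.56 + $2,338.00 = $17,949.57

$17,949.57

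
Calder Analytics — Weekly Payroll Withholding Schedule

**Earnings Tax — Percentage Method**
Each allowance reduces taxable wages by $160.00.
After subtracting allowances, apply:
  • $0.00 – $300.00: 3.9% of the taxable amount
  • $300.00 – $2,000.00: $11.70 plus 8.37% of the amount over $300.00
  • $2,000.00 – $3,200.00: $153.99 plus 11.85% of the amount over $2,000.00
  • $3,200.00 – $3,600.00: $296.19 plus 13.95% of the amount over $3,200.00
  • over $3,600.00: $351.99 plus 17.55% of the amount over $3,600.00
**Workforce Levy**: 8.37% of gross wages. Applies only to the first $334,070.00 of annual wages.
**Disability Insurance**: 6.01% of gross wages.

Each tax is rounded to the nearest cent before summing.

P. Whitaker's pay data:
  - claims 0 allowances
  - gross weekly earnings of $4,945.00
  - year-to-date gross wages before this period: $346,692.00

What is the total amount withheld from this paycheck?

$885.23

Earnings Tax: taxable = $4,945.00
  $351.99 + 17.55% × ($4,945.00 − $3,600.00) = $351.99 + 17.55% × $1,345.00 = $588.04
Workforce Levy: YTD $346,692.00 ≥ cap $334,070.00 → $0.00
Disability Insurance: 6.01% × $4,945.00 = $297.19
Total: $588.04 + $0.00 + $297.19 = $885.23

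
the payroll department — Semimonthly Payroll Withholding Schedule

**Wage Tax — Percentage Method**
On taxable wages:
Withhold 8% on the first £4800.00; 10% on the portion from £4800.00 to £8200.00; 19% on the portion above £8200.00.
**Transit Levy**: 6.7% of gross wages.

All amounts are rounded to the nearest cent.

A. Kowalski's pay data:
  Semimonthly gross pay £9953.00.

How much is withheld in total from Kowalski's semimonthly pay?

Wage Tax: taxable = £9953.00
  £724.00 + 19% × (£9953.00 − £8200.00) = £724.00 + 19% × £1753.00 = £1057.07
Transit Levy: 6.7% × £9953.00 = £666.85
Total: £1057.07 + £666.85 = £1723.92

£1723.92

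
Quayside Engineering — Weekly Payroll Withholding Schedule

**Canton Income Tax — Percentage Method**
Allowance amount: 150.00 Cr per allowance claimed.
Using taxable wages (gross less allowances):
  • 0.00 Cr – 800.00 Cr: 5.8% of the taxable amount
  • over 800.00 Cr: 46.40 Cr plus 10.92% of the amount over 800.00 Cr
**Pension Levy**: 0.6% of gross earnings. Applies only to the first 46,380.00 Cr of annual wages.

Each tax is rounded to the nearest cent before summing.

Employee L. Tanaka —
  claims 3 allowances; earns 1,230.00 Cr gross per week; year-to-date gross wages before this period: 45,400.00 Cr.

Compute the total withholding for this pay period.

Canton Income Tax: taxable = 1,230.00 Cr − 3×150.00 Cr = 780.00 Cr
  5.8% × 780.00 Cr = 45.24 Cr
Pension Levy: cap 46,380.00 Cr − YTD 45,400.00 Cr = 980.00 Cr subject; 0.6% × 980.00 Cr = 5.88 Cr
Total: 45.24 Cr + 5.88 Cr = 51.12 Cr

51.12 Cr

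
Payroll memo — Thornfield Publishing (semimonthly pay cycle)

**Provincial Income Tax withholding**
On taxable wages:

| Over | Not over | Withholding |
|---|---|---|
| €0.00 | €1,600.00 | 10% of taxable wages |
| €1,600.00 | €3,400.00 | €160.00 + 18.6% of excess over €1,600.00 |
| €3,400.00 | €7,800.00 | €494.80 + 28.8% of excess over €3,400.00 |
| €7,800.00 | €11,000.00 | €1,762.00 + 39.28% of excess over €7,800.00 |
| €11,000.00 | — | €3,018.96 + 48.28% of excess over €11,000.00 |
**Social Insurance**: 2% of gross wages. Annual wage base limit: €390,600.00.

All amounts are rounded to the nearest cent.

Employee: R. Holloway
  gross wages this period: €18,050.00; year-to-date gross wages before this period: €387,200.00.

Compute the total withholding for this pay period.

€6,490.70

Provincial Income Tax: taxable = €18,050.00
  €3,018.96 + 48.28% × (€18,050.00 − €11,000.00) = €3,018.96 + 48.28% × €7,050.00 = €6,422.70
Social Insurance: cap €390,600.00 − YTD €387,200.00 = €3,400.00 subject; 2% × €3,400.00 = €68.00
Total: €6,422.70 + €68.00 = €6,490.70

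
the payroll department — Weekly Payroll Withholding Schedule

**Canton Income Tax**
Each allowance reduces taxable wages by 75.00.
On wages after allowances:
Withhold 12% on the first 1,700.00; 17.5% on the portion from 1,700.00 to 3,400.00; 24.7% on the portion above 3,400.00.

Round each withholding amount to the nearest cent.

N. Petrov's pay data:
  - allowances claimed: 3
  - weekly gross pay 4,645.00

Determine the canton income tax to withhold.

753.44

Canton Income Tax: taxable = 4,645.00 − 3×75.00 = 4,420.00
  501.50 + 24.7% × (4,420.00 − 3,400.00) = 501.50 + 24.7% × 1,020.00 = 753.44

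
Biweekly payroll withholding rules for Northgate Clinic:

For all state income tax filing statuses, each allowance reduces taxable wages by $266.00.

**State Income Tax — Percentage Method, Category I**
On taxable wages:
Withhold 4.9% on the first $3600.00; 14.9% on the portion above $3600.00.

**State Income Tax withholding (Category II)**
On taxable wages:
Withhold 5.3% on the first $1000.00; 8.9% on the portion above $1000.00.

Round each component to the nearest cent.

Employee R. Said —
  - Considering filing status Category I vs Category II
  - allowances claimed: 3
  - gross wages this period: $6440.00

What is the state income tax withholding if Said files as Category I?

$480.66

State Income Tax (Category I): taxable = $6440.00 − 3×$266.00 = $5642.00
  $176.40 + 14.9% × ($5642.00 − $3600.00) = $176.40 + 14.9% × $2042.00 = $480.66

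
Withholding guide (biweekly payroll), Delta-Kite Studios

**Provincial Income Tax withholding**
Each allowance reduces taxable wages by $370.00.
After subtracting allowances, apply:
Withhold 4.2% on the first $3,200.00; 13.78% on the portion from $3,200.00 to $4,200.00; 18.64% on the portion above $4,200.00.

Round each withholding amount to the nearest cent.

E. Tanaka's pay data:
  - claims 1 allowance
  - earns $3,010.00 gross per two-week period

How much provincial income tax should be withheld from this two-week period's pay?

$110.88

Provincial Income Tax: taxable = $3,010.00 − 1×$370.00 = $2,640.00
  4.2% × $2,640.00 = $110.88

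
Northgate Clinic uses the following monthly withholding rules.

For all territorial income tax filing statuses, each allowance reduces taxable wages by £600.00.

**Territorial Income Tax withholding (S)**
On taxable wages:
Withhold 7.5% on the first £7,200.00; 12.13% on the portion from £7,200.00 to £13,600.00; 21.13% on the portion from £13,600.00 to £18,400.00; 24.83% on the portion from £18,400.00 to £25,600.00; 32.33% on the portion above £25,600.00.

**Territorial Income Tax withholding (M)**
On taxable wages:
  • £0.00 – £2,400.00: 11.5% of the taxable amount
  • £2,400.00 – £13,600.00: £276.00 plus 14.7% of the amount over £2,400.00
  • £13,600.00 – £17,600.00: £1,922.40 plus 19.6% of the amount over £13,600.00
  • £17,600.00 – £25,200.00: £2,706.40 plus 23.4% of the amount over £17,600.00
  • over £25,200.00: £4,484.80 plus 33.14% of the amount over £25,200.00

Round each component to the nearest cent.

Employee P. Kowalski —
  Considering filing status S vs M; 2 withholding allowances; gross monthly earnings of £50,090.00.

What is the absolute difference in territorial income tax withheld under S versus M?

Territorial Income Tax (S): taxable = £50,090.00 − 2×£600.00 = £48,890.00
  £4,118.32 + 32.33% × (£48,890.00 − £25,600.00) = £4,118.32 + 32.33% × £23,290.00 = £11,647.98
Territorial Income Tax (M): taxable = £50,090.00 − 2×£600.00 = £48,890.00
  £4,484.80 + 33.14% × (£48,890.00 − £25,200.00) = £4,484.80 + 33.14% × £23,690.00 = £12,335.67
Difference: |£11,647.98 − £12,335.67| = £687.69 (higher under M)

£687.69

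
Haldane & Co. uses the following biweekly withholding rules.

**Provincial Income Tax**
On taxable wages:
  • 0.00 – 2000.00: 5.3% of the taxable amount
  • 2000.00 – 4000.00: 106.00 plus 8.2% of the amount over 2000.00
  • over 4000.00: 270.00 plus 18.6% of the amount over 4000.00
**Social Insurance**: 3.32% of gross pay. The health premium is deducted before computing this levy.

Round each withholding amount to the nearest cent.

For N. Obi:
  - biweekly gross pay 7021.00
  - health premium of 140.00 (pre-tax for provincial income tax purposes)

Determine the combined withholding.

Provincial Income Tax: taxable = 7021.00 − 140.00 = 6881.00
  270.00 + 18.6% × (6881.00 − 4000.00) = 270.00 + 18.6% × 2881.00 = 805.87
Social Insurance: 3.32% × 6881.00 = 228.45
Total: 805.87 + 228.45 = 1034.32

1034.32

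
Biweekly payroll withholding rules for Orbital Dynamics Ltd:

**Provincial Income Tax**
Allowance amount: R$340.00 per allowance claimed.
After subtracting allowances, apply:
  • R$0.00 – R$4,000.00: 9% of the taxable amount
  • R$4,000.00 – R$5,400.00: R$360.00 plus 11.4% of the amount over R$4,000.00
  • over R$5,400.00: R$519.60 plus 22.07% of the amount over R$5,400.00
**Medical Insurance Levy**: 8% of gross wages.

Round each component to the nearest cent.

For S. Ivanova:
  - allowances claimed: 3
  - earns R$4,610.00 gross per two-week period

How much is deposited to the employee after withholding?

R$3,918.10

Provincial Income Tax: taxable = R$4,610.00 − 3×R$340.00 = R$3,590.00
  9% × R$3,590.00 = R$323.10
Medical Insurance Levy: 8% × R$4,610.00 = R$368.80
Total withheld: R$323.10 + R$368.80 = R$691.90
Net pay: R$4,610.00 − R$691.90 = R$3,918.10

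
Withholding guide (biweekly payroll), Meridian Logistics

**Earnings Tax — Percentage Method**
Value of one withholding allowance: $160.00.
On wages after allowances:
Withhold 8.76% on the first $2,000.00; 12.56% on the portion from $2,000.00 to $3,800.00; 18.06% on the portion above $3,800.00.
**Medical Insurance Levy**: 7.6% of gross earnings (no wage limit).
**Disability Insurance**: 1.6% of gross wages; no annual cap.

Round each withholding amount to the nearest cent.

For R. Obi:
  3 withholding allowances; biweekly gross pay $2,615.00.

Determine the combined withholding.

$432.74

Earnings Tax: taxable = $2,615.00 − 3×$160.00 = $2,135.00
  $175.20 + 12.56% × ($2,135.00 − $2,000.00) = $175.20 + 12.56% × $135.00 = $192.16
Medical Insurance Levy: 7.6% × $2,615.00 = $198.74
Disability Insurance: 1.6% × $2,615.00 = $41.84
Total: $192.16 + $198.74 + $41.84 = $432.74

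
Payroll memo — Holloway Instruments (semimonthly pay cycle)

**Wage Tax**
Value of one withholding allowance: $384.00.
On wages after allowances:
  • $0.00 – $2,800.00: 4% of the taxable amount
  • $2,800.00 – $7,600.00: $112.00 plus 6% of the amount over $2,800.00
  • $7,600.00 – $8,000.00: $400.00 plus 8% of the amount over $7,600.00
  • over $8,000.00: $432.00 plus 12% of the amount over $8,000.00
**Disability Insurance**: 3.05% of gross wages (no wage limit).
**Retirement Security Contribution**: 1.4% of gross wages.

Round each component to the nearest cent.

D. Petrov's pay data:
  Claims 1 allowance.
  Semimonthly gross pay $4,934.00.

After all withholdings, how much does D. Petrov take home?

Wage Tax: taxable = $4,934.00 − 1×$384.00 = $4,550.00
  $112.00 + 6% × ($4,550.00 − $2,800.00) = $112.00 + 6% × $1,750.00 = $217.00
Disability Insurance: 3.05% × $4,934.00 = $150.49
Retirement Security Contribution: 1.4% × $4,934.00 = $69.08
Total withheld: $217.00 + $150.49 + $69.08 = $436.57
Net pay: $4,934.00 − $436.57 = $4,497.43

$4,497.43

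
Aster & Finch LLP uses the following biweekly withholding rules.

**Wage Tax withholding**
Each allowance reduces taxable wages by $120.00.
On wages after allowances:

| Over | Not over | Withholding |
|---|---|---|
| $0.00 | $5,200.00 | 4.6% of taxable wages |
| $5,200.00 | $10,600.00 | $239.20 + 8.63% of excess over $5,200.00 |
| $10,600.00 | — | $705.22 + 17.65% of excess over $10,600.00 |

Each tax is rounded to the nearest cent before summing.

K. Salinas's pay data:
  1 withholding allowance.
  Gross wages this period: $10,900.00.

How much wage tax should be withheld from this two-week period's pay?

$736.99

Wage Tax: taxable = $10,900.00 − 1×$120.00 = $10,780.00
  $705.22 + 17.65% × ($10,780.00 − $10,600.00) = $705.22 + 17.65% × $180.00 = $736.99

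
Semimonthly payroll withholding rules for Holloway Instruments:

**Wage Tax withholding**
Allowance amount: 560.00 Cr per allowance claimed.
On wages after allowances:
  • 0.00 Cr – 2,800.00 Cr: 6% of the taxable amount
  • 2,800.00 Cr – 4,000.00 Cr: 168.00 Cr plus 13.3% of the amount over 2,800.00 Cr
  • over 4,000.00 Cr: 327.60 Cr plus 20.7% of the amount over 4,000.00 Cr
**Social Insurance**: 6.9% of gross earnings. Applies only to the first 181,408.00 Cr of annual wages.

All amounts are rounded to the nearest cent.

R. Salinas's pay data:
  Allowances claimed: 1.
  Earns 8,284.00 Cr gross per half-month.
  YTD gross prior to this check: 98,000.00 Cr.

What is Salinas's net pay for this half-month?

Wage Tax: taxable = 8,284.00 Cr − 1×560.00 Cr = 7,724.00 Cr
  327.60 Cr + 20.7% × (7,724.00 Cr − 4,000.00 Cr) = 327.60 Cr + 20.7% × 3,724.00 Cr = 1,098.47 Cr
Social Insurance: 6.9% × 8,284.00 Cr = 571.60 Cr
Total withheld: 1,098.47 Cr + 571.60 Cr = 1,670.07 Cr
Net pay: 8,284.00 Cr − 1,670.07 Cr = 6,613.93 Cr

6,613.93 Cr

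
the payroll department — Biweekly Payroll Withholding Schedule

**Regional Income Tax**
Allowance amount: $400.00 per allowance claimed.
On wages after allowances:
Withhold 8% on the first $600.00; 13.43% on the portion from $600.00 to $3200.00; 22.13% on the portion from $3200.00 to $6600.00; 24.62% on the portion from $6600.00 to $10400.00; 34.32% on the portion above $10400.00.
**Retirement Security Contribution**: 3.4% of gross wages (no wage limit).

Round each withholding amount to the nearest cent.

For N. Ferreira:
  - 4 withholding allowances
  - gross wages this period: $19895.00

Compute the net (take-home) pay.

Regional Income Tax: taxable = $19895.00 − 4×$400.00 = $18295.00
  $2085.16 + 34.32% × ($18295.00 − $10400.00) = $2085.16 + 34.32% × $7895.00 = $4794.72
Retirement Security Contribution: 3.4% × $19895.00 = $676.43
Total withheld: $4794.72 + $676.43 = $5471.15
Net pay: $19895.00 − $5471.15 = $14423.85

$14423.85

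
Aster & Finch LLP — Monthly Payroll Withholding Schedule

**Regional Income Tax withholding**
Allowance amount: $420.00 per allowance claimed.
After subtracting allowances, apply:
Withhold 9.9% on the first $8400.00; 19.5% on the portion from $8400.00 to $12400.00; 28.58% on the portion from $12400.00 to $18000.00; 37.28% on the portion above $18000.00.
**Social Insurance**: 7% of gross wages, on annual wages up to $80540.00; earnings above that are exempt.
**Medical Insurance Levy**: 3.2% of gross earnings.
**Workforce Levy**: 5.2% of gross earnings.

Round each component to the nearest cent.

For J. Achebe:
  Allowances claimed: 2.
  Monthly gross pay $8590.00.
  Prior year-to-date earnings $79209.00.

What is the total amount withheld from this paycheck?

$1581.98

Regional Income Tax: taxable = $8590.00 − 2×$420.00 = $7750.00
  9.9% × $7750.00 = $767.25
Social Insurance: cap $80540.00 − YTD $79209.00 = $1331.00 subject; 7% × $1331.00 = $93.17
Medical Insurance Levy: 3.2% × $8590.00 = $274.88
Workforce Levy: 5.2% × $8590.00 = $446.68
Total: $767.25 + $93.17 + $274.88 + $446.68 = $1581.98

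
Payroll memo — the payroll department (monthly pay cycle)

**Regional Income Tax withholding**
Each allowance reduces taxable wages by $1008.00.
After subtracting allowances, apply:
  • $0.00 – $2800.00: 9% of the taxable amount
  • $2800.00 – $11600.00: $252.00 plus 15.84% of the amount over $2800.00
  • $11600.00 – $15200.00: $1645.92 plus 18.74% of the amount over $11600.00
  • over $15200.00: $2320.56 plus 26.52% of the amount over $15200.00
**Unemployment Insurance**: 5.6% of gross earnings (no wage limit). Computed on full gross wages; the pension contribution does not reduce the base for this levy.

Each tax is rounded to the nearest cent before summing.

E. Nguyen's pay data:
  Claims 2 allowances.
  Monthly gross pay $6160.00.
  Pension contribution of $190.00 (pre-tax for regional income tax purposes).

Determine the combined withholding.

$779.75

Regional Income Tax: taxable = $6160.00 − $190.00 − 2×$1008.00 = $3954.00
  $252.00 + 15.84% × ($3954.00 − $2800.00) = $252.00 + 15.84% × $1154.00 = $434.79
Unemployment Insurance: 5.6% × $6160.00 = $344.96
Total: $434.79 + $344.96 = $779.75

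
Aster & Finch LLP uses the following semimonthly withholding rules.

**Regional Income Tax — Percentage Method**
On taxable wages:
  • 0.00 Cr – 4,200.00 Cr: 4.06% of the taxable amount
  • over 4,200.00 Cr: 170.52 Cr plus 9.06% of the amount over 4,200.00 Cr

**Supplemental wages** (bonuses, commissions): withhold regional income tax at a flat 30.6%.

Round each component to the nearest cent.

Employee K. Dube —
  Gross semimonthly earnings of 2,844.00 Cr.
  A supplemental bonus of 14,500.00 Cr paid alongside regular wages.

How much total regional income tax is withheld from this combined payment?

Regional Income Tax: taxable = 2,844.00 Cr
  4.06% × 2,844.00 Cr = 115.47 Cr
Supplemental (30.6% flat on bonus): 30.6% × 14,500.00 Cr = 4,437.00 Cr
Total regional income tax: 115.47 Cr + 4,437.00 Cr = 4,552.47 Cr

4,552.47 Cr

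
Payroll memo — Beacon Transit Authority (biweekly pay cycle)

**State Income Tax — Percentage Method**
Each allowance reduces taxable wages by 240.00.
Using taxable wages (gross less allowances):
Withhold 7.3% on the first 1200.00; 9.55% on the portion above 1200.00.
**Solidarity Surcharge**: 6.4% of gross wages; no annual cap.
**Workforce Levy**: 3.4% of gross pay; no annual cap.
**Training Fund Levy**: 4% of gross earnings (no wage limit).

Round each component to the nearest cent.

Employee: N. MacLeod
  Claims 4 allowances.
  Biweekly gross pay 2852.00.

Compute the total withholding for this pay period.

State Income Tax: taxable = 2852.00 − 4×240.00 = 1892.00
  87.60 + 9.55% × (1892.00 − 1200.00) = 87.60 + 9.55% × 692.00 = 153.69
Solidarity Surcharge: 6.4% × 2852.00 = 182.53
Workforce Levy: 3.4% × 2852.00 = 96.97
Training Fund Levy: 4% × 2852.00 = 114.08
Total: 153.69 + 182.53 + 96.97 + 114.08 = 547.27

547.27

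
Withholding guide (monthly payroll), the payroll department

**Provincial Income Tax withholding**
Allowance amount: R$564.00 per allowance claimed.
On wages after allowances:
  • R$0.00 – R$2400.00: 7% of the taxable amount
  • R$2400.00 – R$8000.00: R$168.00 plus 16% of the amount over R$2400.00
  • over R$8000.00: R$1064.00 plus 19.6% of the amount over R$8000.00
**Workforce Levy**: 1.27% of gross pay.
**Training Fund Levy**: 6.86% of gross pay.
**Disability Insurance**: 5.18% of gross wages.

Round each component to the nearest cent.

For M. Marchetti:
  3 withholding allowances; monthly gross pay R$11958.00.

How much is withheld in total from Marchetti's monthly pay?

R$3099.75

Provincial Income Tax: taxable = R$11958.00 − 3×R$564.00 = R$10266.00
  R$1064.00 + 19.6% × (R$10266.00 − R$8000.00) = R$1064.00 + 19.6% × R$2266.00 = R$1508.14
Workforce Levy: 1.27% × R$11958.00 = R$151.87
Training Fund Levy: 6.86% × R$11958.00 = R$820.32
Disability Insurance: 5.18% × R$11958.00 = R$619.42
Total: R$1508.14 + R$151.87 + R$820.32 + R$619.42 = R$3099.75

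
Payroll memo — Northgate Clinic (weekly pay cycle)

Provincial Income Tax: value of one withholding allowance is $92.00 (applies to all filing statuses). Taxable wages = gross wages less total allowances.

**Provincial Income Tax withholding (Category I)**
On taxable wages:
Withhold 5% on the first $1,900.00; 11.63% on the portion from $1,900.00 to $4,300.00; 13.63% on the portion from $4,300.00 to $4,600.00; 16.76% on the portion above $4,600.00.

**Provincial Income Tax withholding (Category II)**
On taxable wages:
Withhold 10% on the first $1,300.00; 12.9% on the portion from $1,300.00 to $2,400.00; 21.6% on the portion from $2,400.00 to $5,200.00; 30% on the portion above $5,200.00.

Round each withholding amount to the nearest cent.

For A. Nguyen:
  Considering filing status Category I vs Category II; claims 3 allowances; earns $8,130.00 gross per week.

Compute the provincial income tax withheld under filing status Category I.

Provincial Income Tax (Category I): taxable = $8,130.00 − 3×$92.00 = $7,854.00
  $415.01 + 16.76% × ($7,854.00 − $4,600.00) = $415.01 + 16.76% × $3,254.00 = $960.38

$960.38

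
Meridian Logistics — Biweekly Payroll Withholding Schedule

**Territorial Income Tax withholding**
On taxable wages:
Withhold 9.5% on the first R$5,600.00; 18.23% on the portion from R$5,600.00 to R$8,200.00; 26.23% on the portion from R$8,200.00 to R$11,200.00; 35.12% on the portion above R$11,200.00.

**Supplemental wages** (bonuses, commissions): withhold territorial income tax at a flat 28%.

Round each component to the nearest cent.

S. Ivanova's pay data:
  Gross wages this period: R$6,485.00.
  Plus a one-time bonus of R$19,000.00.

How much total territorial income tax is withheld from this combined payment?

R$6,013.34

Territorial Income Tax: taxable = R$6,485.00
  R$532.00 + 18.23% × (R$6,485.00 − R$5,600.00) = R$532.00 + 18.23% × R$885.00 = R$693.34
Supplemental (28% flat on bonus): 28% × R$19,000.00 = R$5,320.00
Total territorial income tax: R$693.34 + R$5,320.00 = R$6,013.34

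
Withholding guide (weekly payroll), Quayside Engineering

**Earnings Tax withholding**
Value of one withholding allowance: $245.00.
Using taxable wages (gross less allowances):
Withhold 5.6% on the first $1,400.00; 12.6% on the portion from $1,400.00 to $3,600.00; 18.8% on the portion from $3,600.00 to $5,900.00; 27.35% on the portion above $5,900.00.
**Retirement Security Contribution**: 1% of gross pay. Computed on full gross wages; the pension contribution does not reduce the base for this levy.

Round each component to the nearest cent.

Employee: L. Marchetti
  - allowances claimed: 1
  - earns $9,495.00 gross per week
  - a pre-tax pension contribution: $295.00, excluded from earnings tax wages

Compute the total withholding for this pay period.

Earnings Tax: taxable = $9,495.00 − $295.00 − 1×$245.00 = $8,955.00
  $788.00 + 27.35% × ($8,955.00 − $5,900.00) = $788.00 + 27.35% × $3,055.00 = $1,623.54
Retirement Security Contribution: 1% × $9,495.00 = $94.95
Total: $1,623.54 + $94.95 = $1,718.49

$1,718.49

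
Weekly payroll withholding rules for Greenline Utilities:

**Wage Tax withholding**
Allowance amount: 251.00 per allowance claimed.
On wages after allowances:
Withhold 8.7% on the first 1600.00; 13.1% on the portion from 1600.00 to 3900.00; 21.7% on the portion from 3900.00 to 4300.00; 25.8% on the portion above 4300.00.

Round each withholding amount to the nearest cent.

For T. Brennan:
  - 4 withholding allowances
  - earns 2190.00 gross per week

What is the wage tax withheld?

103.18

Wage Tax: taxable = 2190.00 − 4×251.00 = 1186.00
  8.7% × 1186.00 = 103.18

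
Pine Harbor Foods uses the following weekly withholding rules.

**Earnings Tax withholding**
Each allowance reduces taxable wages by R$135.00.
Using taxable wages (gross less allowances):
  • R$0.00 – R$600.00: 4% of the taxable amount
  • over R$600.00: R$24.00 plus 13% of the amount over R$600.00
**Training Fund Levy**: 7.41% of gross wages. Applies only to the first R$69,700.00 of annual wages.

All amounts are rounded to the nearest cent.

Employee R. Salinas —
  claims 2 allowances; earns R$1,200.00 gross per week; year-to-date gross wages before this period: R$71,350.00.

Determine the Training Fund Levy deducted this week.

Training Fund Levy: YTD R$71,350.00 ≥ cap R$69,700.00 → R$0.00

R$0.00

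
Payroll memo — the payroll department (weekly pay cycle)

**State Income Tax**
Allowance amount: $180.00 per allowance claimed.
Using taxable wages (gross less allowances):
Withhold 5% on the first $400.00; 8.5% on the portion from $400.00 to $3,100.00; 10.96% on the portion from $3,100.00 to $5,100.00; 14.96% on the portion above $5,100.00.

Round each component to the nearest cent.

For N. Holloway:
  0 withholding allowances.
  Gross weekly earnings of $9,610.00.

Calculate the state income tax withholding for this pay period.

State Income Tax: taxable = $9,610.00
  $468.70 + 14.96% × ($9,610.00 − $5,100.00) = $468.70 + 14.96% × $4,510.00 = $1,143.40

$1,143.40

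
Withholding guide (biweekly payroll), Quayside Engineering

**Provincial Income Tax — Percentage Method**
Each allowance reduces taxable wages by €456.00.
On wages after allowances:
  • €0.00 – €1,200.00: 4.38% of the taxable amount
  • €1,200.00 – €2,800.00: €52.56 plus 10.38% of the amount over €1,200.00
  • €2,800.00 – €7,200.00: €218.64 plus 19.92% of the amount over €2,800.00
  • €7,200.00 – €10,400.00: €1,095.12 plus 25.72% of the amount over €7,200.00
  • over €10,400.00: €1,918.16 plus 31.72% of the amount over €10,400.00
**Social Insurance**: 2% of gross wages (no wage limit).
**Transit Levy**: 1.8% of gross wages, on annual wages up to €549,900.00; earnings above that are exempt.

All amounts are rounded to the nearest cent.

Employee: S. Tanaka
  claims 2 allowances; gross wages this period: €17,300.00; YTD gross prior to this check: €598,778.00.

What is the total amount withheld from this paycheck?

€4,163.55

Provincial Income Tax: taxable = €17,300.00 − 2×€456.00 = €16,388.00
  €1,918.16 + 31.72% × (€16,388.00 − €10,400.00) = €1,918.16 + 31.72% × €5,988.00 = €3,817.55
Social Insurance: 2% × €17,300.00 = €346.00
Transit Levy: YTD €598,778.00 ≥ cap €549,900.00 → €0.00
Total: €3,817.55 + €346.00 + €0.00 = €4,163.55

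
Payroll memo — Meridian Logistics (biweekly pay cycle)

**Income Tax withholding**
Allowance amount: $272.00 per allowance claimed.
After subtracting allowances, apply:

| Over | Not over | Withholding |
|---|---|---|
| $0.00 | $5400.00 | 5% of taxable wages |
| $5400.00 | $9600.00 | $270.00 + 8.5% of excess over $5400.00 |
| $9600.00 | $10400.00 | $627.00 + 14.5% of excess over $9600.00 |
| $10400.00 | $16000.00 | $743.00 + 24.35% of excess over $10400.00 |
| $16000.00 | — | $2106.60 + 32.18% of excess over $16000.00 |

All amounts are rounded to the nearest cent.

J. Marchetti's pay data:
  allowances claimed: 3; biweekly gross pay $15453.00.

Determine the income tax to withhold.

Income Tax: taxable = $15453.00 − 3×$272.00 = $14637.00
  $743.00 + 24.35% × ($14637.00 − $10400.00) = $743.00 + 24.35% × $4237.00 = $1774.71

$1774.71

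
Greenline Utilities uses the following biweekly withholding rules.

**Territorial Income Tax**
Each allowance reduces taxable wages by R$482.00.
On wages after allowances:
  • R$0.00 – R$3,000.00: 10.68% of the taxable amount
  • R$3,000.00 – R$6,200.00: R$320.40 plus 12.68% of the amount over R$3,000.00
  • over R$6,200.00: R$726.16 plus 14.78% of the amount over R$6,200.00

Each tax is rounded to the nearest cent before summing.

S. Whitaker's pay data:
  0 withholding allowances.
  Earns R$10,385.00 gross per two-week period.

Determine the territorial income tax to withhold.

Territorial Income Tax: taxable = R$10,385.00
  R$726.16 + 14.78% × (R$10,385.00 − R$6,200.00) = R$726.16 + 14.78% × R$4,185.00 = R$1,344.70

R$1,344.70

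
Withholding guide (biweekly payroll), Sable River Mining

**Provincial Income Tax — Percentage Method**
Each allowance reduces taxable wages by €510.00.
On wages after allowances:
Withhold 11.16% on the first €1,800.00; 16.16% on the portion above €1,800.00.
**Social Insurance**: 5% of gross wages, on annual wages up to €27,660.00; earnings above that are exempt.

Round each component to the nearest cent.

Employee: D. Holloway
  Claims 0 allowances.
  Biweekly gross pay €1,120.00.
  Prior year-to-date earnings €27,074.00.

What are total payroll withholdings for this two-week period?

€154.29

Provincial Income Tax: taxable = €1,120.00
  11.16% × €1,120.00 = €124.99
Social Insurance: cap €27,660.00 − YTD €27,074.00 = €586.00 subject; 5% × €586.00 = €29.30
Total: €124.99 + €29.30 = €154.29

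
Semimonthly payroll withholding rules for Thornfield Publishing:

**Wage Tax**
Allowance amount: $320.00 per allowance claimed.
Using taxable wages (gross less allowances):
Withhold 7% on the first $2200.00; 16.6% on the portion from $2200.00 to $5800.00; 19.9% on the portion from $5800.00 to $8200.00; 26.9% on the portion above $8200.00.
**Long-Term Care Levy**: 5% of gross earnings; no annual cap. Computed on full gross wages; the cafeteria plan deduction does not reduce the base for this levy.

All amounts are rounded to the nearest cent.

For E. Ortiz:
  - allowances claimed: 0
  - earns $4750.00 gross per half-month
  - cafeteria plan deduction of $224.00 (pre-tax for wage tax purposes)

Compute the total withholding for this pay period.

Wage Tax: taxable = $4750.00 − $224.00 = $4526.00
  $154.00 + 16.6% × ($4526.00 − $2200.00) = $154.00 + 16.6% × $2326.00 = $540.12
Long-Term Care Levy: 5% × $4750.00 = $237.50
Total: $540.12 + $237.50 = $777.62

$777.62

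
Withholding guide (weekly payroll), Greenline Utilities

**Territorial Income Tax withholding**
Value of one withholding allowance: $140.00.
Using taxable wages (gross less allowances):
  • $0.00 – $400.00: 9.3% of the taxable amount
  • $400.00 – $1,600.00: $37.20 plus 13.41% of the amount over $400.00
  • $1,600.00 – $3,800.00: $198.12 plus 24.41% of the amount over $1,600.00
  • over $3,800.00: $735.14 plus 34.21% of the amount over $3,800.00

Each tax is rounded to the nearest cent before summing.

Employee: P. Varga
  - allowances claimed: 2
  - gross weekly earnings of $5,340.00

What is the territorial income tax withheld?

$1,166.19

Territorial Income Tax: taxable = $5,340.00 − 2×$140.00 = $5,060.00
  $735.14 + 34.21% × ($5,060.00 − $3,800.00) = $735.14 + 34.21% × $1,260.00 = $1,166.19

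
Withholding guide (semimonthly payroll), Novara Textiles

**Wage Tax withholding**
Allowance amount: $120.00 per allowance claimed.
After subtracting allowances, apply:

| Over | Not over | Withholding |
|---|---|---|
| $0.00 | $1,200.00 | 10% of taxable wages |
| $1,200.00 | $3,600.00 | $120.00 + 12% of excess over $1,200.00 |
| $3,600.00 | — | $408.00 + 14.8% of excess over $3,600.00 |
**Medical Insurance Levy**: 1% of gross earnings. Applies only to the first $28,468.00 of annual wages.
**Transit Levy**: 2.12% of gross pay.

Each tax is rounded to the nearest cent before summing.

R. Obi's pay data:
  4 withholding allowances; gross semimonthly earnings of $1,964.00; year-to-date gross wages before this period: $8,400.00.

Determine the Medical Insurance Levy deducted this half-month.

Medical Insurance Levy: 1% × $1,964.00 = $19.64

$19.64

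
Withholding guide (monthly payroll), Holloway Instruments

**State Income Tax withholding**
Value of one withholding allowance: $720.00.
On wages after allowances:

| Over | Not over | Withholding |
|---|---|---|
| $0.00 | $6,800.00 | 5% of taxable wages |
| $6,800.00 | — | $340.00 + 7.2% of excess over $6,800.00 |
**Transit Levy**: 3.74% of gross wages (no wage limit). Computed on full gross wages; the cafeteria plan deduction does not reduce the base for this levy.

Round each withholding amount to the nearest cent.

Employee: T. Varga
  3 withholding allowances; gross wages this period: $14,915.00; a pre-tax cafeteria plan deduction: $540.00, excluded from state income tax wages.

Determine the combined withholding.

$1,287.70

State Income Tax: taxable = $14,915.00 − $540.00 − 3×$720.00 = $12,215.00
  $340.00 + 7.2% × ($12,215.00 − $6,800.00) = $340.00 + 7.2% × $5,415.00 = $729.88
Transit Levy: 3.74% × $14,915.00 = $557.82
Total: $729.88 + $557.82 = $1,287.70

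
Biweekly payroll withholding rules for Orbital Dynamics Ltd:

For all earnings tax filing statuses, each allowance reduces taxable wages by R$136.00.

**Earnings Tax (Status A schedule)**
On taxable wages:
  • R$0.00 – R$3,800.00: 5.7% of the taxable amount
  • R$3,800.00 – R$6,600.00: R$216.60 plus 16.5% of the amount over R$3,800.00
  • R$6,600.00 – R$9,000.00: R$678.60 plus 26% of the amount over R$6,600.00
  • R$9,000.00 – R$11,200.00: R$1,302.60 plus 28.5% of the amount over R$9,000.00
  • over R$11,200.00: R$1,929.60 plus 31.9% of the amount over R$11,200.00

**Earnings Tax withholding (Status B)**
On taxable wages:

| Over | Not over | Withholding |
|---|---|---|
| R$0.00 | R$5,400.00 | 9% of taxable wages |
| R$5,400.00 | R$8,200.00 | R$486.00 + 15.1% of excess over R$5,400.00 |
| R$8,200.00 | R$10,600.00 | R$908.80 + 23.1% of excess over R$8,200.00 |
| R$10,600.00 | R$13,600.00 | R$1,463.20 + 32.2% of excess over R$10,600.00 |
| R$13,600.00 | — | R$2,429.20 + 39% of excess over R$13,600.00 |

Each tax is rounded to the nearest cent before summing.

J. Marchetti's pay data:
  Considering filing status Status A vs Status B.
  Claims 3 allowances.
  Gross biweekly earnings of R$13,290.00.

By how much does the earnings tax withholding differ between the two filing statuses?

R$268.16

Earnings Tax (Status A): taxable = R$13,290.00 − 3×R$136.00 = R$12,882.00
  R$1,929.60 + 31.9% × (R$12,882.00 − R$11,200.00) = R$1,929.60 + 31.9% × R$1,682.00 = R$2,466.16
Earnings Tax (Status B): taxable = R$13,290.00 − 3×R$136.00 = R$12,882.00
  R$1,463.20 + 32.2% × (R$12,882.00 − R$10,600.00) = R$1,463.20 + 32.2% × R$2,282.00 = R$2,198.00
Difference: |R$2,466.16 − R$2,198.00| = R$268.16 (higher under Status A)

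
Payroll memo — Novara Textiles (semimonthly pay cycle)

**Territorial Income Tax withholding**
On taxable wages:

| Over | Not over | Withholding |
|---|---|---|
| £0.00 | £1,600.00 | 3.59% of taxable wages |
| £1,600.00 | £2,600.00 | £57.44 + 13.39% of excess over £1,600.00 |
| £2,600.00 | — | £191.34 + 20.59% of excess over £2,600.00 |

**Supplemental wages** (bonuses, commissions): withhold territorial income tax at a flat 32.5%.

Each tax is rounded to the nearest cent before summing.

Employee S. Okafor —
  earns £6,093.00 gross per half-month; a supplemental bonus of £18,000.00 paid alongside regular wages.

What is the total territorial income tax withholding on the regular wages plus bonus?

£6,760.55

Territorial Income Tax: taxable = £6,093.00
  £191.34 + 20.59% × (£6,093.00 − £2,600.00) = £191.34 + 20.59% × £3,493.00 = £910.55
Supplemental (32.5% flat on bonus): 32.5% × £18,000.00 = £5,850.00
Total territorial income tax: £910.55 + £5,850.00 = £6,760.55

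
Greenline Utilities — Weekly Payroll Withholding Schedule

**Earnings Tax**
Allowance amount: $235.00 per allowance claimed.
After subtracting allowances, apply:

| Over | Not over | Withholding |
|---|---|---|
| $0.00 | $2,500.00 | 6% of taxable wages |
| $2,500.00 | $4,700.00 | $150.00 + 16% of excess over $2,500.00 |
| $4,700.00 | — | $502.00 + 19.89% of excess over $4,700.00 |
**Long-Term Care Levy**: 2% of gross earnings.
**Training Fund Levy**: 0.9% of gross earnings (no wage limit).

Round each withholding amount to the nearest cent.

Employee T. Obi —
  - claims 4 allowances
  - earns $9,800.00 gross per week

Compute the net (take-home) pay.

$8,186.38

Earnings Tax: taxable = $9,800.00 − 4×$235.00 = $8,860.00
  $502.00 + 19.89% × ($8,860.00 − $4,700.00) = $502.00 + 19.89% × $4,160.00 = $1,329.42
Long-Term Care Levy: 2% × $9,800.00 = $196.00
Training Fund Levy: 0.9% × $9,800.00 = $88.20
Total withheld: $1,329.42 + $196.00 + $88.20 = $1,613.62
Net pay: $9,800.00 − $1,613.62 = $8,186.38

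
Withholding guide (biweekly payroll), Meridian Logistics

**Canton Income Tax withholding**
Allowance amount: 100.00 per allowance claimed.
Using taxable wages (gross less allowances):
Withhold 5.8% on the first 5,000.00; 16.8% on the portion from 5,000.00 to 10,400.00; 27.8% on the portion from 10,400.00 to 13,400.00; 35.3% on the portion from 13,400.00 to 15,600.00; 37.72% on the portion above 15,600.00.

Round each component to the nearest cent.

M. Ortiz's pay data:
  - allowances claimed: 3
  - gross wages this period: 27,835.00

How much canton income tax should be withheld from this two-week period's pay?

Canton Income Tax: taxable = 27,835.00 − 3×100.00 = 27,535.00
  2,807.80 + 37.72% × (27,535.00 − 15,600.00) = 2,807.80 + 37.72% × 11,935.00 = 7,309.68

7,309.68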